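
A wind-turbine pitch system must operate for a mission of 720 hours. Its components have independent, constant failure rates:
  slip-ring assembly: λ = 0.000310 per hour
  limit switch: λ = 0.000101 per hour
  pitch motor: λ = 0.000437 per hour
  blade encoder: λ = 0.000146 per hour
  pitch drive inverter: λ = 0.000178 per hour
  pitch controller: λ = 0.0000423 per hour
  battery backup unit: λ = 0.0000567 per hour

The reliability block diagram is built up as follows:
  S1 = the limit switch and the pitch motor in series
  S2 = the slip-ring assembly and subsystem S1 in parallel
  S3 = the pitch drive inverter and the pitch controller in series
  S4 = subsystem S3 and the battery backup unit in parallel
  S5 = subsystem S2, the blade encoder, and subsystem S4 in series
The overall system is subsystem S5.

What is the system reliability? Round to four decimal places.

R(slip-ring assembly) = exp(−0.000310 × 720) = 0.799955
R(limit switch) = exp(−0.000101 × 720) = 0.929861
R(pitch motor) = exp(−0.000437 × 720) = 0.730052
R(blade encoder) = exp(−0.000146 × 720) = 0.900216
R(pitch drive inverter) = exp(−0.000178 × 720) = 0.879713
R(pitch controller) = exp(−0.0000423 × 720) = 0.970003
R(battery backup unit) = exp(−0.0000567 × 720) = 0.959998
Series (limit switch and pitch motor): 0.929861 × 0.730052 = 0.678847
Parallel (slip-ring assembly and [0.678847]): 1 − (1 − 0.799955)(1 − 0.678847) = 0.935755
Series (pitch drive inverter and pitch controller): 0.879713 × 0.970003 = 0.853324
Parallel ([0.853324] and battery backup unit): 1 − (1 − 0.853324)(1 − 0.959998) = 0.994133
Series ([0.935755], blade encoder, and [0.994133]): 0.935755 × 0.900216 × 0.994133 = 0.8374

0.8374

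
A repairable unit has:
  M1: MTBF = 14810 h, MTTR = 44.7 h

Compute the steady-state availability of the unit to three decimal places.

A(M1) = MTBF/(MTBF+MTTR) = 14810/(14810+44.7) = 0.997

0.997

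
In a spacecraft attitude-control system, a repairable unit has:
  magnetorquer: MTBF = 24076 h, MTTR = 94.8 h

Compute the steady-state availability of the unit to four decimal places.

A(magnetorquer) = MTBF/(MTBF+MTTR) = 24076/(24076+94.8) = 0.9961

0.9961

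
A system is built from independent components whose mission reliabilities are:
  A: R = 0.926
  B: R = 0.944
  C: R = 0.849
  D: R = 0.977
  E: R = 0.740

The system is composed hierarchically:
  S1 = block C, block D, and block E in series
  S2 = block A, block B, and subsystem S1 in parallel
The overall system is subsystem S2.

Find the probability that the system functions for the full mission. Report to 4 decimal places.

0.9984

Series (C, D, and E): 0.849000 × 0.977000 × 0.740000 = 0.613810
Parallel (A, B, and [0.613810]): 1 − (1 − 0.926000)(1 − 0.944000)(1 − 0.613810) = 0.9984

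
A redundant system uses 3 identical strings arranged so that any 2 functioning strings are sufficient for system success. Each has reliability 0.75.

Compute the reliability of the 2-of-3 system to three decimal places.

R = Σ_{i=2}^{3} C(3,i) p^i (1−p)^{3−i} with p = 0.75
C(3,2)·0.75^2·0.25^1 = 0.42188
C(3,3)·0.75^3·0.25^0 = 0.42188
Sum = 0.844

0.844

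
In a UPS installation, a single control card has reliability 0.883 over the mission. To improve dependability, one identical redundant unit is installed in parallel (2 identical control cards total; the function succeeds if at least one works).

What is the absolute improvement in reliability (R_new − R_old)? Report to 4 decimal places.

0.1033

R_before = 0.883
R_after = 1 − (1 − 0.883)^2 = 0.9863
ΔR = 0.9863 − 0.883 = 0.1033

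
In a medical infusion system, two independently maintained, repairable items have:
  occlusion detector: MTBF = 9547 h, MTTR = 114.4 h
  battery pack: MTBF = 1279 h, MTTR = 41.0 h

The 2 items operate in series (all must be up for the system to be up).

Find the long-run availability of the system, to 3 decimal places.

A(occlusion detector) = MTBF/(MTBF+MTTR) = 9547/(9547+114.4) = 0.988159
A(battery pack) = MTBF/(MTBF+MTTR) = 1279/(1279+41.0) = 0.968939
Series availability: 0.988159 × 0.968939 = 0.957

0.957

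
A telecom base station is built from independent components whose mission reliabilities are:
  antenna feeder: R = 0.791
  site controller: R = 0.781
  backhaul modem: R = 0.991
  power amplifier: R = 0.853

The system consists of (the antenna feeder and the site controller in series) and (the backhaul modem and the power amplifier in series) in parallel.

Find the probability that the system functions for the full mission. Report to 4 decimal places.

Series (antenna feeder and site controller): 0.791000 × 0.781000 = 0.617771
Series (backhaul modem and power amplifier): 0.991000 × 0.853000 = 0.845323
Parallel ([0.617771] and [0.845323]): 1 − (1 − 0.617771)(1 − 0.845323) = 0.9409

0.9409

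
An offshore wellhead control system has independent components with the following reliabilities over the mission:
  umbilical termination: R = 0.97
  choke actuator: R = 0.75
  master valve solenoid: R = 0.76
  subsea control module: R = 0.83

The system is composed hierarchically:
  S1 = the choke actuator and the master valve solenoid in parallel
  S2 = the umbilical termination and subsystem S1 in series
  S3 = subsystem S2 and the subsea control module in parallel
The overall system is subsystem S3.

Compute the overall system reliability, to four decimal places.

Parallel (choke actuator and master valve solenoid): 1 − (1 − 0.750000)(1 − 0.760000) = 0.940000
Series (umbilical termination and [0.940000]): 0.970000 × 0.940000 = 0.911800
Parallel ([0.911800] and subsea control module): 1 − (1 − 0.911800)(1 − 0.830000) = 0.9850

0.9850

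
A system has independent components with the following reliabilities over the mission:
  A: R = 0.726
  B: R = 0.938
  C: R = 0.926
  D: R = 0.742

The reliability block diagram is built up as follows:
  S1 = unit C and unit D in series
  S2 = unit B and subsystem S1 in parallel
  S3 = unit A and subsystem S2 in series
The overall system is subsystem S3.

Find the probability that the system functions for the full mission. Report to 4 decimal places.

0.7119

Series (C and D): 0.926000 × 0.742000 = 0.687092
Parallel (B and [0.687092]): 1 − (1 − 0.938000)(1 − 0.687092) = 0.980600
Series (A and [0.980600]): 0.726000 × 0.980600 = 0.7119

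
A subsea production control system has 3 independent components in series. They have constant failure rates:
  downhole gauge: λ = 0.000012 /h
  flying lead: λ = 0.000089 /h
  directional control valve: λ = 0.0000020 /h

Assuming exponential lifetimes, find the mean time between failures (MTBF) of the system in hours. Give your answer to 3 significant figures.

9710

Series of exponential components: λ_sys = Σ λ_i
λ_sys = 0.000012 + 0.000089 + 0.0000020 = 1.0300e-04 /h
MTBF = 1 / λ_sys = 9710 h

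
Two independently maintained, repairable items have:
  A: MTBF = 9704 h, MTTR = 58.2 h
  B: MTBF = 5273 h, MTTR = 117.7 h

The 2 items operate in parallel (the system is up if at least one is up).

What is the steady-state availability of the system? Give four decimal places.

0.9999

A(A) = MTBF/(MTBF+MTTR) = 9704/(9704+58.2) = 0.994038
A(B) = MTBF/(MTBF+MTTR) = 5273/(5273+117.7) = 0.978166
Parallel availability: 1 − (1 − 0.994038)(1 − 0.978166) = 0.9999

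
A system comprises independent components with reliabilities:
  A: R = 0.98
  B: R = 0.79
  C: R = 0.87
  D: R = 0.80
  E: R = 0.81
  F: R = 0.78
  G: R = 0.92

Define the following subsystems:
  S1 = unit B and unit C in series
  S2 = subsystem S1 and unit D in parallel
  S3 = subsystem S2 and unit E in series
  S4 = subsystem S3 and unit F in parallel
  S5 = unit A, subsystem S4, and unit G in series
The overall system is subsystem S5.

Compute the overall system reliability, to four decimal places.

Series (B and C): 0.790000 × 0.870000 = 0.687300
Parallel ([0.687300] and D): 1 − (1 − 0.687300)(1 − 0.800000) = 0.937460
Series ([0.937460] and E): 0.937460 × 0.810000 = 0.759343
Parallel ([0.759343] and F): 1 − (1 − 0.759343)(1 − 0.780000) = 0.947055
Series (A, [0.947055], and G): 0.980000 × 0.947055 × 0.920000 = 0.8539

0.8539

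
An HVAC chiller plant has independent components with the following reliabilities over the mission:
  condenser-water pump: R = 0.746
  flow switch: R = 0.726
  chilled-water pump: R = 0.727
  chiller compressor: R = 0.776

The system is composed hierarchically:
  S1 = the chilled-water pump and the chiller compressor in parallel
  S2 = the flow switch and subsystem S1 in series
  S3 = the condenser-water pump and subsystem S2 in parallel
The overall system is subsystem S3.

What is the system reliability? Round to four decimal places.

0.9191

Parallel (chilled-water pump and chiller compressor): 1 − (1 − 0.727000)(1 − 0.776000) = 0.938848
Series (flow switch and [0.938848]): 0.726000 × 0.938848 = 0.681604
Parallel (condenser-water pump and [0.681604]): 1 − (1 − 0.746000)(1 − 0.681604) = 0.9191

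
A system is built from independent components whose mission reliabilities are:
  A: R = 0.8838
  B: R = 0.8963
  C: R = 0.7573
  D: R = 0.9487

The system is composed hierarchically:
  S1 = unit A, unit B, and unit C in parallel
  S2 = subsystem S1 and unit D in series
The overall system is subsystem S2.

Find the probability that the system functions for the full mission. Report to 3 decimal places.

Parallel (A, B, and C): 1 − (1 − 0.88380)(1 − 0.89630)(1 − 0.75730) = 0.99708
Series ([0.99708] and D): 0.99708 × 0.94870 = 0.946

0.946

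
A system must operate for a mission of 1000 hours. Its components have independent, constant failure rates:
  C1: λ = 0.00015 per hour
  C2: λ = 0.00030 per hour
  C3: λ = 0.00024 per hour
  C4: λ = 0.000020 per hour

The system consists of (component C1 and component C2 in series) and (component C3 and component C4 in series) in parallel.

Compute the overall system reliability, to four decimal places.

R(C1) = exp(−0.00015 × 1000) = 0.860708
R(C2) = exp(−0.00030 × 1000) = 0.740818
R(C3) = exp(−0.00024 × 1000) = 0.786628
R(C4) = exp(−0.000020 × 1000) = 0.980199
Series (C1 and C2): 0.860708 × 0.740818 = 0.637628
Series (C3 and C4): 0.786628 × 0.980199 = 0.771052
Parallel ([0.637628] and [0.771052]): 1 − (1 − 0.637628)(1 − 0.771052) = 0.9170

0.9170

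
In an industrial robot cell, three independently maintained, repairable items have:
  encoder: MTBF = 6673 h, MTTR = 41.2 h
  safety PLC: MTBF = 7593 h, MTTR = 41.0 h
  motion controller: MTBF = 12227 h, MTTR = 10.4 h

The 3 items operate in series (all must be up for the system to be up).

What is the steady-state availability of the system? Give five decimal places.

A(encoder) = MTBF/(MTBF+MTTR) = 6673/(6673+41.2) = 0.993864
A(safety PLC) = MTBF/(MTBF+MTTR) = 7593/(7593+41.0) = 0.994629
A(motion controller) = MTBF/(MTBF+MTTR) = 12227/(12227+10.4) = 0.999150
Series availability: 0.993864 × 0.994629 × 0.999150 = 0.98769

0.98769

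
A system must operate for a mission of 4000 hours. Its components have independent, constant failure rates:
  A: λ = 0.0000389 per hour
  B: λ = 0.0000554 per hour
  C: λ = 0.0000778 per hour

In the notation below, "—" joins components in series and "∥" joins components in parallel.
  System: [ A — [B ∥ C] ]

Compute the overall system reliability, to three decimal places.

0.810

R(A) = exp(−0.0000389 × 4000) = 0.85590
R(B) = exp(−0.0000554 × 4000) = 0.80124
R(C) = exp(−0.0000778 × 4000) = 0.73257
Parallel (B and C): 1 − (1 − 0.80124)(1 − 0.73257) = 0.94685
Series (A and [0.94685]): 0.85590 × 0.94685 = 0.810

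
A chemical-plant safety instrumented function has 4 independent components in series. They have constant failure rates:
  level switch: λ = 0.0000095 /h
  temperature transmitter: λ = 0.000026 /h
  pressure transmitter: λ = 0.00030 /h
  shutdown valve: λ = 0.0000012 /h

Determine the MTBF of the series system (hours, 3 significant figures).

2970

Series of exponential components: λ_sys = Σ λ_i
λ_sys = 0.0000095 + 0.000026 + 0.00030 + 0.0000012 = 3.3670e-04 /h
MTBF = 1 / λ_sys = 2970 h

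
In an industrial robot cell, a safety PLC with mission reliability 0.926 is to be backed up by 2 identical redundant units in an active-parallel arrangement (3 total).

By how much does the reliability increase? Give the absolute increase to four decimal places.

R_before = 0.926
R_after = 1 − (1 − 0.926)^3 = 0.9996
ΔR = 0.9996 − 0.926 = 0.0736

0.0736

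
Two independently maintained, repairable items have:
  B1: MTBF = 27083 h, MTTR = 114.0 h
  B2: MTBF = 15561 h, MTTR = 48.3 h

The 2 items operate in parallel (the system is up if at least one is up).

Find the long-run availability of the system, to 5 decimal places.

A(B1) = MTBF/(MTBF+MTTR) = 27083/(27083+114.0) = 0.995808
A(B2) = MTBF/(MTBF+MTTR) = 15561/(15561+48.3) = 0.996906
Parallel availability: 1 − (1 − 0.995808)(1 − 0.996906) = 0.99999

0.99999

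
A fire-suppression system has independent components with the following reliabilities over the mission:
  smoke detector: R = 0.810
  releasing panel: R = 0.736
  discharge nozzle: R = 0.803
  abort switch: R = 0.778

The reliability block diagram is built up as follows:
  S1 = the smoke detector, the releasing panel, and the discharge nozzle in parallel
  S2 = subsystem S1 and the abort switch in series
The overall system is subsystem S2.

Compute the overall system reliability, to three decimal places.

Parallel (smoke detector, releasing panel, and discharge nozzle): 1 − (1 − 0.81000)(1 − 0.73600)(1 − 0.80300) = 0.99012
Series ([0.99012] and abort switch): 0.99012 × 0.77800 = 0.770

0.770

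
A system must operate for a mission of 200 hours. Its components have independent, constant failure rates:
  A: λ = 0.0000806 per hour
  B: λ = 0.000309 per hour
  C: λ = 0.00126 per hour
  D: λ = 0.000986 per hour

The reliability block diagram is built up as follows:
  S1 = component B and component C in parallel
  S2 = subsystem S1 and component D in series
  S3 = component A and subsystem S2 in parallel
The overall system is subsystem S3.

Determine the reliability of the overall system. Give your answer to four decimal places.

0.9970

R(A) = exp(−0.0000806 × 200) = 0.984009
R(B) = exp(−0.000309 × 200) = 0.940071
R(C) = exp(−0.00126 × 200) = 0.777245
R(D) = exp(−0.000986 × 200) = 0.821026
Parallel (B and C): 1 − (1 − 0.940071)(1 − 0.777245) = 0.986651
Series ([0.986651] and D): 0.986651 × 0.821026 = 0.810066
Parallel (A and [0.810066]): 1 − (1 − 0.984009)(1 − 0.810066) = 0.9970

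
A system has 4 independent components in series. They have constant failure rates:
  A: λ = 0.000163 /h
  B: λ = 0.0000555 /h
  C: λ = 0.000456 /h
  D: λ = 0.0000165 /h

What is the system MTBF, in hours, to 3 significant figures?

Series of exponential components: λ_sys = Σ λ_i
λ_sys = 0.000163 + 0.0000555 + 0.000456 + 0.0000165 = 6.9100e-04 /h
MTBF = 1 / λ_sys = 1450 h

1450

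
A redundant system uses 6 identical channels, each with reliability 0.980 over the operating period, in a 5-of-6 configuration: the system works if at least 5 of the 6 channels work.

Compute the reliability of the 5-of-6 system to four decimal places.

0.9943

R = Σ_{i=5}^{6} C(6,i) p^i (1−p)^{6−i} with p = 0.980
C(6,5)·0.980^5·0.020^1 = 0.108470
C(6,6)·0.980^6·0.020^0 = 0.885842
Sum = 0.9943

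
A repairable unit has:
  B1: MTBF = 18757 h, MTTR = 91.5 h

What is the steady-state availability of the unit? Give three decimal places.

A(B1) = MTBF/(MTBF+MTTR) = 18757/(18757+91.5) = 0.995

0.995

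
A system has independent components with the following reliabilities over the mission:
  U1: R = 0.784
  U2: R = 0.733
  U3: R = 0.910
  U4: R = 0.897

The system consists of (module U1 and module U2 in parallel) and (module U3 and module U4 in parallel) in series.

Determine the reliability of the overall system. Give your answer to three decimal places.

Parallel (U1 and U2): 1 − (1 − 0.78400)(1 − 0.73300) = 0.94233
Parallel (U3 and U4): 1 − (1 − 0.91000)(1 − 0.89700) = 0.99073
Series ([0.94233] and [0.99073]): 0.94233 × 0.99073 = 0.934

0.934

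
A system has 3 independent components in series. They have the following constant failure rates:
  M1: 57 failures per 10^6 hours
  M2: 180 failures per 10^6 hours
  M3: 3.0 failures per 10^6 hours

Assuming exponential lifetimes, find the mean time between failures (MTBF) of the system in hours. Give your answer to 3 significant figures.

4170

Series of exponential components: λ_sys = Σ λ_i
λ_sys = 0.000057 + 0.00018 + 0.0000030 = 2.4000e-04 /h
MTBF = 1 / λ_sys = 4170 h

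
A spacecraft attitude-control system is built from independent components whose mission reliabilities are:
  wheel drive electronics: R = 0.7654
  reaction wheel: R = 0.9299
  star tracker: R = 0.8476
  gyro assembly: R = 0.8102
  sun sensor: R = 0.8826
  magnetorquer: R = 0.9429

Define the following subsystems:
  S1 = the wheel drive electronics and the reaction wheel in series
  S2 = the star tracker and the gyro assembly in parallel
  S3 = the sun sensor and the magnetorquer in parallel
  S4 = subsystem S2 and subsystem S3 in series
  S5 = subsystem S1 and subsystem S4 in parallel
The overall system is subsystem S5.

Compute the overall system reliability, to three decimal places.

Series (wheel drive electronics and reaction wheel): 0.76540 × 0.92990 = 0.71175
Parallel (star tracker and gyro assembly): 1 − (1 − 0.84760)(1 − 0.81020) = 0.97107
Parallel (sun sensor and magnetorquer): 1 − (1 − 0.88260)(1 − 0.94290) = 0.99330
Series ([0.97107] and [0.99330]): 0.97107 × 0.99330 = 0.96456
Parallel ([0.71175] and [0.96456]): 1 − (1 − 0.71175)(1 − 0.96456) = 0.990

0.990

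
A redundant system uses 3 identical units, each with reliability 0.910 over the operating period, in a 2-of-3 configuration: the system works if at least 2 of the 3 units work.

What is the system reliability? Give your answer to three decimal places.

R = Σ_{i=2}^{3} C(3,i) p^i (1−p)^{3−i} with p = 0.910
C(3,2)·0.910^2·0.090^1 = 0.22359
C(3,3)·0.910^3·0.090^0 = 0.75357
Sum = 0.977

0.977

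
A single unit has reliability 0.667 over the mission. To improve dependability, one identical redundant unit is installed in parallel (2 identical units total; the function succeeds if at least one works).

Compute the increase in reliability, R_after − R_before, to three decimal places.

0.222

R_before = 0.667
R_after = 1 − (1 − 0.667)^2 = 0.889
ΔR = 0.889 − 0.667 = 0.222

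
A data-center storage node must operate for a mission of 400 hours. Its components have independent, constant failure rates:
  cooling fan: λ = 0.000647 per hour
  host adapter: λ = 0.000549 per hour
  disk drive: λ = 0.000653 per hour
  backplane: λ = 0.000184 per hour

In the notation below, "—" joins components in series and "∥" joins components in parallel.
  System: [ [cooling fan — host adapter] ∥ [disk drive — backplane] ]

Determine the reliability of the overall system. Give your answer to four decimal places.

0.8918

R(cooling fan) = exp(−0.000647 × 400) = 0.771977
R(host adapter) = exp(−0.000549 × 400) = 0.802840
R(disk drive) = exp(−0.000653 × 400) = 0.770127
R(backplane) = exp(−0.000184 × 400) = 0.929043
Series (cooling fan and host adapter): 0.771977 × 0.802840 = 0.619774
Series (disk drive and backplane): 0.770127 × 0.929043 = 0.715481
Parallel ([0.619774] and [0.715481]): 1 − (1 − 0.619774)(1 − 0.715481) = 0.8918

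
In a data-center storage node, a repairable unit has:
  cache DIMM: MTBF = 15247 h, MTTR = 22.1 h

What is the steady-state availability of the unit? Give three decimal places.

0.999

A(cache DIMM) = MTBF/(MTBF+MTTR) = 15247/(15247+22.1) = 0.999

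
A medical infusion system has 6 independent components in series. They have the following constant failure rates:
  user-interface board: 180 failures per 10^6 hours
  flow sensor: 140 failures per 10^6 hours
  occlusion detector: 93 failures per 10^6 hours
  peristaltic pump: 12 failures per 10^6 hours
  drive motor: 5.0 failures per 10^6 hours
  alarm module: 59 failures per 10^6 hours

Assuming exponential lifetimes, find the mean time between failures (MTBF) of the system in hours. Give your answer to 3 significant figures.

Series of exponential components: λ_sys = Σ λ_i
λ_sys = 0.00018 + 0.00014 + 0.000093 + 0.000012 + 0.0000050 + 0.000059 = 4.8900e-04 /h
MTBF = 1 / λ_sys = 2040 h

2040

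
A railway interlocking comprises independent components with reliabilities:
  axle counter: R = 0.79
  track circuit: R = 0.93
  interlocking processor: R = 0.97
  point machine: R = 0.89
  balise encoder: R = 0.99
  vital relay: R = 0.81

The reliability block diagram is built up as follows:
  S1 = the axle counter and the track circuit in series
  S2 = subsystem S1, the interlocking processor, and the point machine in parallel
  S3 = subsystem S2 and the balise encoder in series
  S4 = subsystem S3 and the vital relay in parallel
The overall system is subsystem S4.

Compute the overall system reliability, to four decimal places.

0.9979

Series (axle counter and track circuit): 0.790000 × 0.930000 = 0.734700
Parallel ([0.734700], interlocking processor, and point machine): 1 − (1 − 0.734700)(1 − 0.970000)(1 − 0.890000) = 0.999125
Series ([0.999125] and balise encoder): 0.999125 × 0.990000 = 0.989134
Parallel ([0.989134] and vital relay): 1 − (1 − 0.989134)(1 − 0.810000) = 0.9979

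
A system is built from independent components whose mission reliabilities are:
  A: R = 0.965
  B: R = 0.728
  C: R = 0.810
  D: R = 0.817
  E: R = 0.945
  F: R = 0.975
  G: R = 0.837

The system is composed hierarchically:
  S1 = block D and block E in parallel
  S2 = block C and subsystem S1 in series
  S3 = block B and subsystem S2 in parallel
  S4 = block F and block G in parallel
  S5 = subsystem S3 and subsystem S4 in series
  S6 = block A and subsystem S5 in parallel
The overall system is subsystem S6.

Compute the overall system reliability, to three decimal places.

0.998

Parallel (D and E): 1 − (1 − 0.81700)(1 − 0.94500) = 0.98994
Series (C and [0.98994]): 0.81000 × 0.98994 = 0.80185
Parallel (B and [0.80185]): 1 − (1 − 0.72800)(1 − 0.80185) = 0.94610
Parallel (F and G): 1 − (1 − 0.97500)(1 − 0.83700) = 0.99593
Series ([0.94610] and [0.99593]): 0.94610 × 0.99593 = 0.94225
Parallel (A and [0.94225]): 1 − (1 − 0.96500)(1 − 0.94225) = 0.998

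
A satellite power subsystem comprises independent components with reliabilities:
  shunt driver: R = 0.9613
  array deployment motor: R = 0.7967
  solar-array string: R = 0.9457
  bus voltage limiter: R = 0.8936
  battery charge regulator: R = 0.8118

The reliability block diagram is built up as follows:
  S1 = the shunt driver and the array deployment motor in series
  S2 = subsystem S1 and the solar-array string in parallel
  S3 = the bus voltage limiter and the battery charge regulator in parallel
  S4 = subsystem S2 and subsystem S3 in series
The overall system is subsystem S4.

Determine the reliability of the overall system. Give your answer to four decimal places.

Series (shunt driver and array deployment motor): 0.961300 × 0.796700 = 0.765868
Parallel ([0.765868] and solar-array string): 1 − (1 − 0.765868)(1 − 0.945700) = 0.987287
Parallel (bus voltage limiter and battery charge regulator): 1 − (1 − 0.893600)(1 − 0.811800) = 0.979976
Series ([0.987287] and [0.979976]): 0.987287 × 0.979976 = 0.9675

0.9675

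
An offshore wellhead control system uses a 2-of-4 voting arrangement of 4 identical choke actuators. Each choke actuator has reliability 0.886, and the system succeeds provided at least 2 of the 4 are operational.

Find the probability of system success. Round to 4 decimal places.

0.9946

R = Σ_{i=2}^{4} C(4,i) p^i (1−p)^{4−i} with p = 0.886
C(4,2)·0.886^2·0.114^2 = 0.061211
C(4,3)·0.886^3·0.114^1 = 0.317151
C(4,4)·0.886^4·0.114^0 = 0.616219
Sum = 0.9946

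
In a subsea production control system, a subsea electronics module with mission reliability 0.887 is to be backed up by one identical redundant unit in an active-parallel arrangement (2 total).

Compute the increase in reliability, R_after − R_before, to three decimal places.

0.100

R_before = 0.887
R_after = 1 − (1 − 0.887)^2 = 0.987
ΔR = 0.987 − 0.887 = 0.100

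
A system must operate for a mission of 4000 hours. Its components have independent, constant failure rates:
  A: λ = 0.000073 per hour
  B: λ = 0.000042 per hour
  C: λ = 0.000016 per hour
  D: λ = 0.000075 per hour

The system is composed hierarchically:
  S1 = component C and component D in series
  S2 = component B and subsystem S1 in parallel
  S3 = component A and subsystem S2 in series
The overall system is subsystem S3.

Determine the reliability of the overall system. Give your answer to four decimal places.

0.7115

R(A) = exp(−0.000073 × 4000) = 0.746769
R(B) = exp(−0.000042 × 4000) = 0.845354
R(C) = exp(−0.000016 × 4000) = 0.938005
R(D) = exp(−0.000075 × 4000) = 0.740818
Series (C and D): 0.938005 × 0.740818 = 0.694891
Parallel (B and [0.694891]): 1 − (1 − 0.845354)(1 − 0.694891) = 0.952816
Series (A and [0.952816]): 0.746769 × 0.952816 = 0.7115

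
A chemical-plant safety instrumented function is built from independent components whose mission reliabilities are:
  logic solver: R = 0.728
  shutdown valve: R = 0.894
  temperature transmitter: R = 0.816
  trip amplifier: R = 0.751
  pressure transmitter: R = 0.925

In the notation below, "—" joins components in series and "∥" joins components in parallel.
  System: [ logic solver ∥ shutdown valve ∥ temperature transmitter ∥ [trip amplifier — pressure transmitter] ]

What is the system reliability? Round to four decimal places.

0.9984

Series (trip amplifier and pressure transmitter): 0.751000 × 0.925000 = 0.694675
Parallel (logic solver, shutdown valve, temperature transmitter, and [0.694675]): 1 − (1 − 0.728000)(1 − 0.894000)(1 − 0.816000)(1 − 0.694675) = 0.9984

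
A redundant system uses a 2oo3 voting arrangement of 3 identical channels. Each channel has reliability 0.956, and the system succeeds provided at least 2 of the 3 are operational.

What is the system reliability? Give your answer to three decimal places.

R = Σ_{i=2}^{3} C(3,i) p^i (1−p)^{3−i} with p = 0.956
C(3,2)·0.956^2·0.044^1 = 0.12064
C(3,3)·0.956^3·0.044^0 = 0.87372
Sum = 0.994

0.994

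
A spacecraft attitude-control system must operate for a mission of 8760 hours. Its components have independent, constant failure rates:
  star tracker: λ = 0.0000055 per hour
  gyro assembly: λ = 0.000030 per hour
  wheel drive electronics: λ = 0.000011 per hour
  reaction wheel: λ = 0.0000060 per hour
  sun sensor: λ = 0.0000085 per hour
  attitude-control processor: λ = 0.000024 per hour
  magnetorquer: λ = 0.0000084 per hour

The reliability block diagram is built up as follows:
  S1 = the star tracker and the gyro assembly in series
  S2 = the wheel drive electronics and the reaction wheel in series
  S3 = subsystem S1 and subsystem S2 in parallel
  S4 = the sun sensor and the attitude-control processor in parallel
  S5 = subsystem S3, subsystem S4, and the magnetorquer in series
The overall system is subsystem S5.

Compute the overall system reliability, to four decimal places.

R(star tracker) = exp(−0.0000055 × 8760) = 0.952962
R(gyro assembly) = exp(−0.000030 × 8760) = 0.768896
R(wheel drive electronics) = exp(−0.000011 × 8760) = 0.908137
R(reaction wheel) = exp(−0.0000060 × 8760) = 0.948797
R(sun sensor) = exp(−0.0000085 × 8760) = 0.928245
R(attitude-control processor) = exp(−0.000024 × 8760) = 0.810390
R(magnetorquer) = exp(−0.0000084 × 8760) = 0.929058
Series (star tracker and gyro assembly): 0.952962 × 0.768896 = 0.732729
Series (wheel drive electronics and reaction wheel): 0.908137 × 0.948797 = 0.861638
Parallel ([0.732729] and [0.861638]): 1 − (1 − 0.732729)(1 − 0.861638) = 0.963020
Parallel (sun sensor and attitude-control processor): 1 − (1 − 0.928245)(1 − 0.810390) = 0.986395
Series ([0.963020], [0.986395], and magnetorquer): 0.963020 × 0.986395 × 0.929058 = 0.8825

0.8825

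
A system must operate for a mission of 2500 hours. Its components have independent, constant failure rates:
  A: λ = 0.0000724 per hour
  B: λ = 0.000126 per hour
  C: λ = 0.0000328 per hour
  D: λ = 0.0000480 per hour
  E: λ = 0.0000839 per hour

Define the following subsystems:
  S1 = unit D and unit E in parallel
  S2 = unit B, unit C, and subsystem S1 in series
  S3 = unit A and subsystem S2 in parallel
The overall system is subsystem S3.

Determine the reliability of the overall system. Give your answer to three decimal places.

R(A) = exp(−0.0000724 × 2500) = 0.83444
R(B) = exp(−0.000126 × 2500) = 0.72979
R(C) = exp(−0.0000328 × 2500) = 0.92127
R(D) = exp(−0.0000480 × 2500) = 0.88692
R(E) = exp(−0.0000839 × 2500) = 0.81079
Parallel (D and E): 1 − (1 − 0.88692)(1 − 0.81079) = 0.97860
Series (B, C, and [0.97860]): 0.72979 × 0.92127 × 0.97860 = 0.65795
Parallel (A and [0.65795]): 1 − (1 − 0.83444)(1 − 0.65795) = 0.943

0.943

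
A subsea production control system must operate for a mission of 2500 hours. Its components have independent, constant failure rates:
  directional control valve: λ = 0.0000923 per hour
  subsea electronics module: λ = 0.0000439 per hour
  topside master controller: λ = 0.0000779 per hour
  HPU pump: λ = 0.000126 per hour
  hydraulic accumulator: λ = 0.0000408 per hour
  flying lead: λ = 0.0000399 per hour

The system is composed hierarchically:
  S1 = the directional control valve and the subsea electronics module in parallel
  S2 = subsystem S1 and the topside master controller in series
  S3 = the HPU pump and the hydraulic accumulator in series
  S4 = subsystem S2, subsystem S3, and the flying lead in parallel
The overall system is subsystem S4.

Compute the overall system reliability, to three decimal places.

0.994

R(directional control valve) = exp(−0.0000923 × 2500) = 0.79394
R(subsea electronics module) = exp(−0.0000439 × 2500) = 0.89606
R(topside master controller) = exp(−0.0000779 × 2500) = 0.82304
R(HPU pump) = exp(−0.000126 × 2500) = 0.72979
R(hydraulic accumulator) = exp(−0.0000408 × 2500) = 0.90303
R(flying lead) = exp(−0.0000399 × 2500) = 0.90506
Parallel (directional control valve and subsea electronics module): 1 − (1 − 0.79394)(1 − 0.89606) = 0.97858
Series ([0.97858] and topside master controller): 0.97858 × 0.82304 = 0.80541
Series (HPU pump and hydraulic accumulator): 0.72979 × 0.90303 = 0.65902
Parallel ([0.80541], [0.65902], and flying lead): 1 − (1 − 0.80541)(1 − 0.65902)(1 − 0.90506) = 0.994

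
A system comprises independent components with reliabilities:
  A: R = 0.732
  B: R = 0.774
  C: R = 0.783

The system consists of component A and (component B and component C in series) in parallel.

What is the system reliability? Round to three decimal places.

0.894

Series (B and C): 0.77400 × 0.78300 = 0.60604
Parallel (A and [0.60604]): 1 − (1 − 0.73200)(1 − 0.60604) = 0.894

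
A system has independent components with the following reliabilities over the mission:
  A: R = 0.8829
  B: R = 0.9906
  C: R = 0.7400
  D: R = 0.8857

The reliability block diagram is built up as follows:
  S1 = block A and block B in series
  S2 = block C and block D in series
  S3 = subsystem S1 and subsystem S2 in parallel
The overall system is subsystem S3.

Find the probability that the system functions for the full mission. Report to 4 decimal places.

0.9568

Series (A and B): 0.882900 × 0.990600 = 0.874601
Series (C and D): 0.740000 × 0.885700 = 0.655418
Parallel ([0.874601] and [0.655418]): 1 − (1 − 0.874601)(1 − 0.655418) = 0.9568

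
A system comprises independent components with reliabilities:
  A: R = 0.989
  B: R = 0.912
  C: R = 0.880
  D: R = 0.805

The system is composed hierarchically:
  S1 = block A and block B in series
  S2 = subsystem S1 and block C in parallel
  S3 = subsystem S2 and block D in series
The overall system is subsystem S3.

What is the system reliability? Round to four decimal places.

Series (A and B): 0.989000 × 0.912000 = 0.901968
Parallel ([0.901968] and C): 1 − (1 − 0.901968)(1 − 0.880000) = 0.988236
Series ([0.988236] and D): 0.988236 × 0.805000 = 0.7955

0.7955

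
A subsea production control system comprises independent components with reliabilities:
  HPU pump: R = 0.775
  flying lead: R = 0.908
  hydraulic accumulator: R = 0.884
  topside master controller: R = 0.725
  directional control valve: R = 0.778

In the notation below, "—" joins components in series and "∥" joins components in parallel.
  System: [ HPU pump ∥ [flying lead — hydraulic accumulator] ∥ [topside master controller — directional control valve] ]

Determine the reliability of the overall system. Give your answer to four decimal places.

0.9806

Series (flying lead and hydraulic accumulator): 0.908000 × 0.884000 = 0.802672
Series (topside master controller and directional control valve): 0.725000 × 0.778000 = 0.564050
Parallel (HPU pump, [0.802672], and [0.564050]): 1 − (1 − 0.775000)(1 − 0.802672)(1 − 0.564050) = 0.9806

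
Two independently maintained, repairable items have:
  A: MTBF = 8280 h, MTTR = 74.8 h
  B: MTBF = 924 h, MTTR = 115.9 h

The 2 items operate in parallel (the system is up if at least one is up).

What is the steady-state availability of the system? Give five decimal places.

0.99900

A(A) = MTBF/(MTBF+MTTR) = 8280/(8280+74.8) = 0.991047
A(B) = MTBF/(MTBF+MTTR) = 924/(924+115.9) = 0.888547
Parallel availability: 1 − (1 − 0.991047)(1 − 0.888547) = 0.99900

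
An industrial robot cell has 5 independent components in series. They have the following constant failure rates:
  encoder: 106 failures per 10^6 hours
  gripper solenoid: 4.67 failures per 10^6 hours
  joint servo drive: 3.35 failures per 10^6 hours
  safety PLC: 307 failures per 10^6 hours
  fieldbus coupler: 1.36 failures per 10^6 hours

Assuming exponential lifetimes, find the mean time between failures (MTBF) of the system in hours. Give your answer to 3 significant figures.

2370

Series of exponential components: λ_sys = Σ λ_i
λ_sys = 0.000106 + 0.00000467 + 0.00000335 + 0.000307 + 0.00000136 = 4.2238e-04 /h
MTBF = 1 / λ_sys = 2370 h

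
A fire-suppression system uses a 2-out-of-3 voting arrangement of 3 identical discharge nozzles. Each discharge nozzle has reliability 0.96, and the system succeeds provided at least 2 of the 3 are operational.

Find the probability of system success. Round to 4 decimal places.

0.9953

R = Σ_{i=2}^{3} C(3,i) p^i (1−p)^{3−i} with p = 0.96
C(3,2)·0.96^2·0.04^1 = 0.110592
C(3,3)·0.96^3·0.04^0 = 0.884736
Sum = 0.9953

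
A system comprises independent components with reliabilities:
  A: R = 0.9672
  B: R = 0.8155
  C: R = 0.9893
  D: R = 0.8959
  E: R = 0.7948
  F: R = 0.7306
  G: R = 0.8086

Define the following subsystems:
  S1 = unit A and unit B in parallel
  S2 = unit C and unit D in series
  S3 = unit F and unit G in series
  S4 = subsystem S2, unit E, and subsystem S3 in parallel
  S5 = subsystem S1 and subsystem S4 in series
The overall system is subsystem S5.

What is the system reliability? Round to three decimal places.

Parallel (A and B): 1 − (1 − 0.96720)(1 − 0.81550) = 0.99395
Series (C and D): 0.98930 × 0.89590 = 0.88631
Series (F and G): 0.73060 × 0.80860 = 0.59076
Parallel ([0.88631], E, and [0.59076]): 1 − (1 − 0.88631)(1 − 0.79480)(1 − 0.59076) = 0.99045
Series ([0.99395] and [0.99045]): 0.99395 × 0.99045 = 0.984

0.984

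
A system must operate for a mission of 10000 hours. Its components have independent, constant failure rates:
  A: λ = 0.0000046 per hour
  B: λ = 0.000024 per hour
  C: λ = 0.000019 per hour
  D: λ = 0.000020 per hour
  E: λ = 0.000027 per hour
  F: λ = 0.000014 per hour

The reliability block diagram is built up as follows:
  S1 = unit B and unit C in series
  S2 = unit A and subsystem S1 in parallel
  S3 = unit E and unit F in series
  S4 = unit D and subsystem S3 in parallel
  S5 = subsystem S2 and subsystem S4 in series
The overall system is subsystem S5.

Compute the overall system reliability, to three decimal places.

0.924

R(A) = exp(−0.0000046 × 10000) = 0.95504
R(B) = exp(−0.000024 × 10000) = 0.78663
R(C) = exp(−0.000019 × 10000) = 0.82696
R(D) = exp(−0.000020 × 10000) = 0.81873
R(E) = exp(−0.000027 × 10000) = 0.76338
R(F) = exp(−0.000014 × 10000) = 0.86936
Series (B and C): 0.78663 × 0.82696 = 0.65051
Parallel (A and [0.65051]): 1 − (1 − 0.95504)(1 − 0.65051) = 0.98429
Series (E and F): 0.76338 × 0.86936 = 0.66365
Parallel (D and [0.66365]): 1 − (1 − 0.81873)(1 − 0.66365) = 0.93903
Series ([0.98429] and [0.93903]): 0.98429 × 0.93903 = 0.924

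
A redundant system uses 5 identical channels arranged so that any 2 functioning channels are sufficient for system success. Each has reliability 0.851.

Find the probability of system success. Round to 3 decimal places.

R = Σ_{i=2}^{5} C(5,i) p^i (1−p)^{5−i} with p = 0.851
C(5,2)·0.851^2·0.149^3 = 0.02396
C(5,3)·0.851^3·0.149^2 = 0.13682
C(5,4)·0.851^4·0.149^1 = 0.39073
C(5,5)·0.851^5·0.149^0 = 0.44632
Sum = 0.998

0.998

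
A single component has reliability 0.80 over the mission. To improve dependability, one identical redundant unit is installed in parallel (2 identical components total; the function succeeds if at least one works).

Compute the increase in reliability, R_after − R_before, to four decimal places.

R_before = 0.80
R_after = 1 − (1 − 0.80)^2 = 0.9600
ΔR = 0.9600 − 0.80 = 0.1600

0.1600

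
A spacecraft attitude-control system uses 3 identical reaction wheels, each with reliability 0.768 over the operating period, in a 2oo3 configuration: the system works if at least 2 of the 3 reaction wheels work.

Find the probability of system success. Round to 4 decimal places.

0.8635

R = Σ_{i=2}^{3} C(3,i) p^i (1−p)^{3−i} with p = 0.768
C(3,2)·0.768^2·0.232^1 = 0.410518
C(3,3)·0.768^3·0.232^0 = 0.452985
Sum = 0.8635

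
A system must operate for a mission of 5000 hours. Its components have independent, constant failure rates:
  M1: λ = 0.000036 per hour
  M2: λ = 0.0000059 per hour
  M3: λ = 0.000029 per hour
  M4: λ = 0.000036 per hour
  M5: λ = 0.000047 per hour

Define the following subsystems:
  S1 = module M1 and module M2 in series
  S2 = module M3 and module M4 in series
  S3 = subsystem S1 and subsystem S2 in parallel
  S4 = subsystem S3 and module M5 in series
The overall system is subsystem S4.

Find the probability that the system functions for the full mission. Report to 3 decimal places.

R(M1) = exp(−0.000036 × 5000) = 0.83527
R(M2) = exp(−0.0000059 × 5000) = 0.97093
R(M3) = exp(−0.000029 × 5000) = 0.86502
R(M4) = exp(−0.000036 × 5000) = 0.83527
R(M5) = exp(−0.000047 × 5000) = 0.79057
Series (M1 and M2): 0.83527 × 0.97093 = 0.81099
Series (M3 and M4): 0.86502 × 0.83527 = 0.72253
Parallel ([0.81099] and [0.72253]): 1 − (1 − 0.81099)(1 − 0.72253) = 0.94756
Series ([0.94756] and M5): 0.94756 × 0.79057 = 0.749

0.749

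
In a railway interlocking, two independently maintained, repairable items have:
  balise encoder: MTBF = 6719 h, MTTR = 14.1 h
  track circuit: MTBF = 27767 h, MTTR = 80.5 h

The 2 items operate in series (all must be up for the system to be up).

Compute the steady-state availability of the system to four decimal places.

0.9950

A(balise encoder) = MTBF/(MTBF+MTTR) = 6719/(6719+14.1) = 0.997906
A(track circuit) = MTBF/(MTBF+MTTR) = 27767/(27767+80.5) = 0.997109
Series availability: 0.997906 × 0.997109 = 0.9950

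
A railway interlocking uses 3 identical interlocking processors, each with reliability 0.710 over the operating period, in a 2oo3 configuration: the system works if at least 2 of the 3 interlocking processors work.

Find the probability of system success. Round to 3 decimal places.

R = Σ_{i=2}^{3} C(3,i) p^i (1−p)^{3−i} with p = 0.710
C(3,2)·0.710^2·0.290^1 = 0.43857
C(3,3)·0.710^3·0.290^0 = 0.35791
Sum = 0.796

0.796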